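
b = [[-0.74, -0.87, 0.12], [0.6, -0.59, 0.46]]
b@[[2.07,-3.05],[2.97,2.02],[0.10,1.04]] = [[-4.1,  0.62], [-0.46,  -2.54]]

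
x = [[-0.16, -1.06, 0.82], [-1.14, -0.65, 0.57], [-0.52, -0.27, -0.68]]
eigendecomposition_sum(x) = [[0.39+0.00j, (-0.33+0j), 0.10+0.00j], [-0.37-0.00j, 0.31-0.00j, (-0.09+0j)], [(-0.08-0j), 0.06-0.00j, -0.02+0.00j]] + [[-0.27+0.04j, -0.37-0.06j, 0.36+0.50j], [(-0.39-0.03j), -0.48-0.20j, (0.33+0.81j)], [(-0.22-0.28j), (-0.17-0.44j), (-0.33+0.72j)]] + [[-0.27-0.04j, -0.37+0.06j, 0.36-0.50j], [(-0.39+0.03j), -0.48+0.20j, 0.33-0.81j], [-0.22+0.28j, -0.17+0.44j, (-0.33-0.72j)]]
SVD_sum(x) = [[-0.66, -0.81, 0.62], [-0.73, -0.89, 0.69], [-0.06, -0.08, 0.06]] + [[0.37, -0.03, 0.35], [-0.28, 0.02, -0.27], [-0.6, 0.05, -0.57]] + [[0.13, -0.22, -0.15], [-0.13, 0.22, 0.15], [0.14, -0.24, -0.17]]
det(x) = 1.02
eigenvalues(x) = [(0.68+0j), (-1.08+0.57j), (-1.08-0.57j)]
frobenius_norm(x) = 2.16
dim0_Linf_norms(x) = [1.14, 1.06, 0.82]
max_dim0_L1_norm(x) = 2.07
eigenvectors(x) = [[-0.72+0.00j,0.45-0.11j,(0.45+0.11j)],[0.68+0.00j,0.65+0.00j,(0.65-0j)],[(0.14+0j),(0.41+0.44j),(0.41-0.44j)]]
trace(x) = -1.49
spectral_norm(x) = 1.81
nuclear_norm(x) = 3.40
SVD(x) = [[-0.67, 0.49, 0.56], [-0.74, -0.37, -0.56], [-0.06, -0.79, 0.61]] @ diag([1.8131407927253584, 1.0497659589329966, 0.5336777091285931]) @ [[0.54,0.67,-0.51], [0.72,-0.06,0.69], [0.43,-0.74,-0.51]]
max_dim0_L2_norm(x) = 1.27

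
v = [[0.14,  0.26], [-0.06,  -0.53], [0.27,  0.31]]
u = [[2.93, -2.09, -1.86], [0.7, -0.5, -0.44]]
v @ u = [[0.59, -0.42, -0.37],[-0.55, 0.39, 0.34],[1.01, -0.72, -0.64]]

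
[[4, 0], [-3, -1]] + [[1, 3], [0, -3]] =[[5, 3], [-3, -4]]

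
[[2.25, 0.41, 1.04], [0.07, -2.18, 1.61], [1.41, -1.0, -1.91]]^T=[[2.25, 0.07, 1.41], [0.41, -2.18, -1.00], [1.04, 1.61, -1.91]]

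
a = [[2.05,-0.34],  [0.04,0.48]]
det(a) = 1.00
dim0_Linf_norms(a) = [2.05, 0.48]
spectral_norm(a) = 2.08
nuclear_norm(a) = 2.56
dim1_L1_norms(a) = [2.39, 0.52]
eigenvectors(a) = [[1.0,0.21], [0.03,0.98]]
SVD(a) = [[-1.0, 0.02], [0.02, 1.0]] @ diag([2.078391924050184, 0.4799864686040381]) @ [[-0.99, 0.17],  [0.17, 0.99]]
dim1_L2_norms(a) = [2.08, 0.48]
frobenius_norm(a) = 2.13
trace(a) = 2.53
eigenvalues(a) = [2.04, 0.49]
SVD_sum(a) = [[2.05, -0.35], [-0.04, 0.01]] + [[0.00, 0.01], [0.08, 0.47]]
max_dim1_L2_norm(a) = 2.08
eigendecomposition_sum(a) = [[2.05, -0.45], [0.05, -0.01]] + [[-0.0,  0.11], [-0.01,  0.49]]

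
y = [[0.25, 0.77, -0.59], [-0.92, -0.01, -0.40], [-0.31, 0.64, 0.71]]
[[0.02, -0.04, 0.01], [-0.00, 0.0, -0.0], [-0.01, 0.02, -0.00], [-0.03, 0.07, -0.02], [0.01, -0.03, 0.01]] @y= [[0.04,0.02,0.01], [0.00,0.00,0.00], [-0.02,-0.01,-0.00], [-0.07,-0.04,-0.02], [0.03,0.01,0.01]]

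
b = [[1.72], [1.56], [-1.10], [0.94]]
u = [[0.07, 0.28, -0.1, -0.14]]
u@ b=[[0.54]]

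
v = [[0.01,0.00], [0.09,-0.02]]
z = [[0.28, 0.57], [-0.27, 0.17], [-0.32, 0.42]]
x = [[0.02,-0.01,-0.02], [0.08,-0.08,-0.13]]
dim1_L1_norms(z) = [0.85, 0.44, 0.74]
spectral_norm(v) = 0.09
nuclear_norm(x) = 0.18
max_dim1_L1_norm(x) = 0.29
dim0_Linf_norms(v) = [0.09, 0.02]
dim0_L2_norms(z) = [0.5, 0.73]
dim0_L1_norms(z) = [0.87, 1.16]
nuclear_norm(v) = 0.09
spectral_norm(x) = 0.17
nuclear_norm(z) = 1.23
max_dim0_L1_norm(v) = 0.1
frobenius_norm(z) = 0.89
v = x @ z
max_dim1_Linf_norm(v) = 0.09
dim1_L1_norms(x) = [0.05, 0.29]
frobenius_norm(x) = 0.17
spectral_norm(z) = 0.73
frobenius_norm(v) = 0.09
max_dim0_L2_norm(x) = 0.13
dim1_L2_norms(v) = [0.01, 0.09]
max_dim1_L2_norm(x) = 0.17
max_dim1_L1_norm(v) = 0.11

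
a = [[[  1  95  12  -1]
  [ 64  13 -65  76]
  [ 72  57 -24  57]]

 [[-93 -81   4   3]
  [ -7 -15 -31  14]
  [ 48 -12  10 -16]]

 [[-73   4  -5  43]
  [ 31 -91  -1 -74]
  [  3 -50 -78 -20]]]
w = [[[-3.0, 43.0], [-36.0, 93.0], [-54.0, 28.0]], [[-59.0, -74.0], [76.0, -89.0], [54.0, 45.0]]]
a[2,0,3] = 43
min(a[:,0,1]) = -81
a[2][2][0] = 3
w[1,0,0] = -59.0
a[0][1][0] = 64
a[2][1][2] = -1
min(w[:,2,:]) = -54.0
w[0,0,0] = -3.0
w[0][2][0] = -54.0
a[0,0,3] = -1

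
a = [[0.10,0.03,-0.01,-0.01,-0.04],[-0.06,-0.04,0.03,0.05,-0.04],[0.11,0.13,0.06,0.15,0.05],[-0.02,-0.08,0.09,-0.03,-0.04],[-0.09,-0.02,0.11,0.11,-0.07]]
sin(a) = [[0.10, 0.03, -0.01, -0.01, -0.04],  [-0.06, -0.04, 0.03, 0.05, -0.04],  [0.11, 0.13, 0.06, 0.15, 0.05],  [-0.02, -0.08, 0.09, -0.03, -0.04],  [-0.09, -0.02, 0.11, 0.11, -0.07]]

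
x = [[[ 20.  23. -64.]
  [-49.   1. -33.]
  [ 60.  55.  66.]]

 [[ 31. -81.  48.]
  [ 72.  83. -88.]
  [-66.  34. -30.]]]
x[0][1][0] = -49.0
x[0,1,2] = -33.0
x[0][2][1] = 55.0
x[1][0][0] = 31.0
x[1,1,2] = -88.0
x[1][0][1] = -81.0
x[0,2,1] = 55.0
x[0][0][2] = -64.0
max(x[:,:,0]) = 72.0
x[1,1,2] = -88.0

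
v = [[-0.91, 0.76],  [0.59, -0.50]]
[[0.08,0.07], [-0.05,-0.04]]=v@[[-0.12, -0.19],[-0.04, -0.14]]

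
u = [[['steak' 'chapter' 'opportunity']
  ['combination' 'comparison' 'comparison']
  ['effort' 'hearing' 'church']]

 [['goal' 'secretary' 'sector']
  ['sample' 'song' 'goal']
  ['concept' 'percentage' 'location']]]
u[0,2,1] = 'hearing'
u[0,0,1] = 'chapter'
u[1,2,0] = 'concept'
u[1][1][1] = 'song'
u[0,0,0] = 'steak'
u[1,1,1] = 'song'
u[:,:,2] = [['opportunity', 'comparison', 'church'], ['sector', 'goal', 'location']]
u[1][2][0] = 'concept'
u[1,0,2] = 'sector'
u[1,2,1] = 'percentage'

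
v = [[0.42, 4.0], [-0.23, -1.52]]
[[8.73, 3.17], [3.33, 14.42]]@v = [[2.94, 30.1], [-1.92, -8.60]]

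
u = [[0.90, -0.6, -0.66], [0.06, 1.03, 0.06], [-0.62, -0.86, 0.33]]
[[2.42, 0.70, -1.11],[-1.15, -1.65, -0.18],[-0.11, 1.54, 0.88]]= u@[[2.14, -0.89, -0.92], [-1.26, -1.5, -0.15], [0.39, -0.91, 0.56]]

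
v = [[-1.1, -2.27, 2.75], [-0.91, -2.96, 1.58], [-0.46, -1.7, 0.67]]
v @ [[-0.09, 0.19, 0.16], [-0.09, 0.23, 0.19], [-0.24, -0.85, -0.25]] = [[-0.36, -3.07, -1.29],[-0.03, -2.20, -1.10],[0.03, -1.05, -0.56]]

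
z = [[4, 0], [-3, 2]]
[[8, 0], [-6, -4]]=z @ [[2, 0], [0, -2]]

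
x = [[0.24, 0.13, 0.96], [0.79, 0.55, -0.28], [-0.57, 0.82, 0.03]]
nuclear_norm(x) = 3.00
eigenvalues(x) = [(-0.09+1j), (-0.09-1j), (1+0j)]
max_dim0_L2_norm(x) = 1.0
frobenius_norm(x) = 1.73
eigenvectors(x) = [[-0.13-0.57j, (-0.13+0.57j), 0.55+0.00j],[-0.19+0.41j, (-0.19-0.41j), 0.77+0.00j],[(0.67+0j), 0.67-0.00j, (0.33+0j)]]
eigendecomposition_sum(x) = [[(-0.03+0.35j), -0.14-0.22j, 0.39-0.06j], [0.18-0.20j, (-0.02+0.21j), (-0.27-0.15j)], [(-0.38-0.12j), 0.28-0.10j, (-0.04+0.45j)]] + [[-0.03-0.35j, (-0.14+0.22j), (0.39+0.06j)], [0.18+0.20j, -0.02-0.21j, (-0.27+0.15j)], [(-0.38+0.12j), 0.28+0.10j, -0.04-0.45j]] + [[0.30+0.00j, 0.42+0.00j, (0.18+0j)], [(0.42+0j), (0.59+0j), (0.25+0j)], [0.18+0.00j, (0.25+0j), 0.11+0.00j]]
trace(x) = 0.82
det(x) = 1.00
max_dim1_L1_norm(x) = 1.62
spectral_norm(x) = 1.01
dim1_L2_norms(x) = [1.0, 1.0, 1.0]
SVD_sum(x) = [[-0.29, -0.02, 0.21], [0.67, 0.05, -0.49], [-0.34, -0.03, 0.25]] + [[0.35, -0.38, 0.43], [-0.04, 0.05, -0.05], [-0.38, 0.42, -0.48]] + [[0.19, 0.53, 0.32],[0.16, 0.45, 0.27],[0.15, 0.43, 0.26]]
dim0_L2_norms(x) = [1.0, 1.0, 1.0]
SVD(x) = [[0.36, 0.67, 0.65], [-0.83, -0.08, 0.55], [0.42, -0.74, 0.53]] @ diag([1.0060966746708844, 0.9993005337642284, 0.9942172420727358]) @ [[-0.81, -0.07, 0.59],[0.52, -0.56, 0.64],[0.29, 0.82, 0.49]]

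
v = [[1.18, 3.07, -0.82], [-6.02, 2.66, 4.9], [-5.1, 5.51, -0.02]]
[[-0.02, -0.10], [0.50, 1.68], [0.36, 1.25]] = v @ [[-0.05, -0.18],[0.02, 0.06],[0.03, 0.09]]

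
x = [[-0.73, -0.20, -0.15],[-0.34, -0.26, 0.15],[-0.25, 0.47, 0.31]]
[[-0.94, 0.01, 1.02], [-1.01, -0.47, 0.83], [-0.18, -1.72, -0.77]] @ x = [[0.43, 0.66, 0.46], [0.69, 0.71, 0.34], [0.91, 0.12, -0.47]]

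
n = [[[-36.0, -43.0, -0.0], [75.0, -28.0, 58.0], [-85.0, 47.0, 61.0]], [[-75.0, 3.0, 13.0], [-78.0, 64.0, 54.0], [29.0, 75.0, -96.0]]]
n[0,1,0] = 75.0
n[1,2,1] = 75.0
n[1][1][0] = -78.0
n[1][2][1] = 75.0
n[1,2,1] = 75.0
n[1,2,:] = [29.0, 75.0, -96.0]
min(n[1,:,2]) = -96.0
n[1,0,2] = 13.0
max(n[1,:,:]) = 75.0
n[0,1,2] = 58.0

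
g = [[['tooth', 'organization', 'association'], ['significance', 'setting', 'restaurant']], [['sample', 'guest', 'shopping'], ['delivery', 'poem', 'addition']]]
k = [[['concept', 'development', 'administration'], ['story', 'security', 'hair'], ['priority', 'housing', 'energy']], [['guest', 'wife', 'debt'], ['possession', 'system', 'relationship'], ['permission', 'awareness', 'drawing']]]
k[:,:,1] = [['development', 'security', 'housing'], ['wife', 'system', 'awareness']]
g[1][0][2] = 'shopping'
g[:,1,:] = [['significance', 'setting', 'restaurant'], ['delivery', 'poem', 'addition']]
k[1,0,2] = 'debt'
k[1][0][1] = 'wife'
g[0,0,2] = 'association'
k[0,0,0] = 'concept'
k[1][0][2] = 'debt'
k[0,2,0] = 'priority'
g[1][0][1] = 'guest'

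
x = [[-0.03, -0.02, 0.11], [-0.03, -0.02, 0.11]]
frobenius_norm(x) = 0.16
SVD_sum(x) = [[-0.03, -0.02, 0.11], [-0.03, -0.02, 0.11]] + [[0.0,  -0.0,  0.00], [-0.0,  0.0,  -0.00]]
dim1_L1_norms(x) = [0.16, 0.16]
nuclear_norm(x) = 0.16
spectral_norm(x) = 0.16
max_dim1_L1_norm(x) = 0.16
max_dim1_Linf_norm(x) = 0.11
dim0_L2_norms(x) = [0.04, 0.03, 0.16]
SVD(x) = [[-0.71,-0.71], [-0.71,0.71]] @ diag([0.16370705543744898, 2.4259776735093995e-17]) @ [[0.26, 0.17, -0.95], [-0.97, 0.02, -0.26]]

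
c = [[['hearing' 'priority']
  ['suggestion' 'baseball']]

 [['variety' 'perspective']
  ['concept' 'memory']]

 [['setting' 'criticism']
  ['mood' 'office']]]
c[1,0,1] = 'perspective'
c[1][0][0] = 'variety'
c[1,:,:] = [['variety', 'perspective'], ['concept', 'memory']]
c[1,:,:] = [['variety', 'perspective'], ['concept', 'memory']]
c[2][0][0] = 'setting'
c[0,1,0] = 'suggestion'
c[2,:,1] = ['criticism', 'office']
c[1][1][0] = 'concept'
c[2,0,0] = 'setting'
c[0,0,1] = 'priority'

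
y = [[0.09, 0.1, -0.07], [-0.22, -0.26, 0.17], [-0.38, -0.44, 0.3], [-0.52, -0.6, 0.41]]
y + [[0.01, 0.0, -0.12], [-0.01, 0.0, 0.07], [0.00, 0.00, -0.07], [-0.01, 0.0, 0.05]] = [[0.10,0.10,-0.19],[-0.23,-0.26,0.24],[-0.38,-0.44,0.23],[-0.53,-0.60,0.46]]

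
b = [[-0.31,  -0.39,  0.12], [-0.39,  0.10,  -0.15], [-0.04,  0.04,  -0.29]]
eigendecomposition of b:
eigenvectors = [[0.51, -0.85, -0.08], [-0.85, -0.53, 0.30], [-0.09, -0.05, 0.95]]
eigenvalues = [0.32, -0.54, -0.27]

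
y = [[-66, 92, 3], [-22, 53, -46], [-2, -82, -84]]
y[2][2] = -84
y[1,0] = -22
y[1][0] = -22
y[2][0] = -2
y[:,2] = [3, -46, -84]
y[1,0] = -22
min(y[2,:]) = -84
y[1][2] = -46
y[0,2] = 3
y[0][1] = 92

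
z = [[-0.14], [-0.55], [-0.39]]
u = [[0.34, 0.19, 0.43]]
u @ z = [[-0.32]]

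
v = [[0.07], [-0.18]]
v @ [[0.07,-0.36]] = [[0.0, -0.03], [-0.01, 0.06]]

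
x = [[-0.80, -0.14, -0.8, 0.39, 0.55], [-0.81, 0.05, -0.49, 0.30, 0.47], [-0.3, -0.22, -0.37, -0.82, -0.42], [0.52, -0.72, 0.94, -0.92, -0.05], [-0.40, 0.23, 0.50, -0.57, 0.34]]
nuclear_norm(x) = 5.06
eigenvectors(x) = [[-0.74+0.00j,0.40-0.17j,0.40+0.17j,(0.31+0.29j),0.31-0.29j], [-0.60+0.00j,(0.35+0.08j),(0.35-0.08j),(0.22+0.32j),0.22-0.32j], [(-0.14+0j),-0.32+0.12j,(-0.32-0.12j),-0.28-0.45j,(-0.28+0.45j)], [(0.27+0j),(-0.32+0.02j),(-0.32-0.02j),-0.58+0.00j,-0.58-0.00j], [(0.04+0j),0.68+0.00j,(0.68-0j),(-0.23+0.08j),-0.23-0.08j]]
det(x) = -0.12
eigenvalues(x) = [(-1.23+0j), (0.25+0.2j), (0.25-0.2j), (-0.49+0.87j), (-0.49-0.87j)]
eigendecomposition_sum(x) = [[-0.83+0.00j,  -0.43-0.00j,  -0.81+0.00j,  -0.30-0.00j,  (0.2+0j)],[(-0.67+0j),  (-0.35-0j),  -0.65+0.00j,  -0.24-0.00j,  0.16+0.00j],[(-0.15+0j),  (-0.08-0j),  -0.15+0.00j,  -0.06-0.00j,  (0.04+0j)],[(0.3-0j),  0.16+0.00j,  (0.29-0j),  0.11+0.00j,  (-0.07-0j)],[0.04-0.00j,  0.02+0.00j,  0.04-0.00j,  (0.02+0j),  (-0.01-0j)]] + [[(-0.07+0.24j), (0.07-0.28j), 0.02-0.03j, -0.06+0.03j, 0.09+0.02j], [(-0.17+0.13j), 0.18-0.15j, (0.03-0.01j), -0.05-0.01j, (0.05+0.06j)], [(0.06-0.19j), -0.06+0.22j, -0.01+0.03j, 0.05-0.02j, -0.07-0.02j], [(0.11-0.15j), -0.11+0.18j, -0.02+0.02j, 0.05-0.01j, (-0.06-0.04j)], [(-0.25+0.31j), (0.26-0.36j), 0.04-0.04j, -0.10+0.01j, (0.11+0.09j)]] + [[(-0.07-0.24j), (0.07+0.28j), 0.02+0.03j, -0.06-0.03j, 0.09-0.02j], [-0.17-0.13j, (0.18+0.15j), (0.03+0.01j), -0.05+0.01j, (0.05-0.06j)], [(0.06+0.19j), -0.06-0.22j, (-0.01-0.03j), (0.05+0.02j), -0.07+0.02j], [(0.11+0.15j), (-0.11-0.18j), (-0.02-0.02j), (0.05+0.01j), (-0.06+0.04j)], [-0.25-0.31j, 0.26+0.36j, 0.04+0.04j, -0.10-0.01j, (0.11-0.09j)]] + [[0.09-0.10j,(0.08+0.27j),(-0.01-0.36j),0.40+0.18j,0.09-0.17j], [0.10-0.07j,(0.02+0.25j),(0.05-0.32j),0.32+0.23j,(0.11-0.13j)], [-0.14+0.09j,(-0.01-0.35j),(-0.1+0.43j),-0.43-0.34j,(-0.16+0.17j)], [0.00+0.18j,-0.33-0.19j,0.34+0.34j,(-0.56+0.2j),0.07+0.24j], [0.03+0.07j,(-0.16-0.03j),0.19+0.08j,(-0.19+0.16j),0.06+0.09j]] + [[0.09+0.10j, 0.08-0.27j, (-0.01+0.36j), (0.4-0.18j), 0.09+0.17j], [(0.1+0.07j), (0.02-0.25j), (0.05+0.32j), (0.32-0.23j), (0.11+0.13j)], [(-0.14-0.09j), (-0.01+0.35j), -0.10-0.43j, (-0.43+0.34j), -0.16-0.17j], [-0.18j, (-0.33+0.19j), 0.34-0.34j, -0.56-0.20j, 0.07-0.24j], [(0.03-0.07j), (-0.16+0.03j), 0.19-0.08j, -0.19-0.16j, 0.06-0.09j]]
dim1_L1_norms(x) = [2.68, 2.12, 2.13, 3.15, 2.04]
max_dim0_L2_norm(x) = 1.47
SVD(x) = [[-0.56,-0.35,0.05,-0.50,0.56], [-0.46,-0.33,0.23,-0.12,-0.78], [0.09,-0.63,-0.74,0.22,-0.03], [0.68,-0.34,0.19,-0.62,-0.10], [0.12,-0.51,0.60,0.55,0.24]] @ diag([2.16988357757409, 1.231210648032412, 0.923327174712521, 0.6556084836358247, 0.07726606349495584]) @ [[0.50, -0.19, 0.61, -0.52, -0.25],[0.62, 0.24, 0.09, 0.71, -0.2],[-0.16, 0.18, 0.64, 0.19, 0.7],[-0.18, 0.90, 0.10, -0.24, -0.31],[0.55, 0.26, -0.43, -0.36, 0.56]]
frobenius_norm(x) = 2.74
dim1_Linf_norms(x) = [0.8, 0.81, 0.82, 0.94, 0.57]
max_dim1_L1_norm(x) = 3.15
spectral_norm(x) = 2.17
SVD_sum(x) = [[-0.61,0.24,-0.74,0.62,0.31], [-0.5,0.19,-0.61,0.51,0.25], [0.1,-0.04,0.12,-0.10,-0.05], [0.74,-0.29,0.90,-0.76,-0.37], [0.14,-0.05,0.17,-0.14,-0.07]] + [[-0.27, -0.10, -0.04, -0.31, 0.08], [-0.26, -0.1, -0.04, -0.29, 0.08], [-0.48, -0.19, -0.07, -0.55, 0.15], [-0.26, -0.10, -0.04, -0.3, 0.08], [-0.39, -0.15, -0.05, -0.44, 0.12]] + [[-0.01,0.01,0.03,0.01,0.03], [-0.04,0.04,0.14,0.04,0.15], [0.11,-0.13,-0.44,-0.13,-0.48], [-0.03,0.03,0.11,0.03,0.12], [-0.09,0.10,0.36,0.11,0.39]] + [[0.06, -0.29, -0.03, 0.08, 0.1], [0.01, -0.07, -0.01, 0.02, 0.02], [-0.03, 0.13, 0.02, -0.04, -0.04], [0.07, -0.36, -0.04, 0.10, 0.12], [-0.07, 0.33, 0.04, -0.09, -0.11]] + [[0.02, 0.01, -0.02, -0.02, 0.02],  [-0.03, -0.02, 0.03, 0.02, -0.03],  [-0.0, -0.0, 0.0, 0.00, -0.0],  [-0.0, -0.00, 0.0, 0.0, -0.0],  [0.01, 0.0, -0.01, -0.01, 0.01]]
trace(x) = -1.70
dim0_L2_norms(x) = [1.35, 0.8, 1.47, 1.44, 0.9]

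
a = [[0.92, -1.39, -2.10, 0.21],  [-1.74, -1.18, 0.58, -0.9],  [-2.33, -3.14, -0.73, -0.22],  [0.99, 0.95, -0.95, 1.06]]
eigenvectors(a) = [[(-0.52+0j),-0.78+0.00j,(-0.2+0.35j),(-0.2-0.35j)], [-0.23+0.00j,(0.51+0j),0.35-0.36j,0.35+0.36j], [-0.83+0.00j,(0.1+0j),-0.25+0.36j,-0.25-0.36j], [(-0.01+0j),(-0.34+0j),(-0.63+0j),(-0.63-0j)]]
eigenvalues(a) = [(-3.06+0j), (2.19+0j), (0.47+0.54j), (0.47-0.54j)]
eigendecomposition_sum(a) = [[-1.11+0.00j, (-1.81-0j), (-0.71+0j), -0.38-0.00j], [(-0.49+0j), (-0.81-0j), (-0.31+0j), -0.17-0.00j], [(-1.78+0j), (-2.9-0j), -1.13+0.00j, -0.60-0.00j], [-0.03+0.00j, -0.05-0.00j, -0.02+0.00j, -0.01-0.00j]] + [[2.28-0.00j, (0.62+0j), -1.60-0.00j, (0.24+0j)],  [-1.49+0.00j, -0.40-0.00j, 1.05+0.00j, (-0.16-0j)],  [(-0.29+0j), -0.08-0.00j, 0.20+0.00j, (-0.03-0j)],  [(0.99-0j), (0.27+0j), (-0.69-0j), (0.11+0j)]] + [[-0.13-0.08j, -0.10-0.33j, (0.1+0.15j), (0.17-0.26j)],[0.12+0.14j, (0.01+0.42j), -0.08-0.21j, (-0.29+0.26j)],[-0.13-0.10j, -0.08-0.36j, 0.10+0.17j, (0.21-0.27j)],[0.01-0.23j, (0.37-0.39j), (-0.12+0.25j), 0.48+0.03j]] + [[-0.13+0.08j, -0.10+0.33j, 0.10-0.15j, 0.17+0.26j], [0.12-0.14j, 0.01-0.42j, -0.08+0.21j, (-0.29-0.26j)], [-0.13+0.10j, (-0.08+0.36j), (0.1-0.17j), 0.21+0.27j], [(0.01+0.23j), 0.37+0.39j, -0.12-0.25j, 0.48-0.03j]]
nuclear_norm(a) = 8.94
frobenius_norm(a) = 5.71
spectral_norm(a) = 4.72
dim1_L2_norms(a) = [2.69, 2.36, 3.98, 1.98]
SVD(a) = [[0.13, -0.84, 0.49, 0.18], [0.44, 0.34, 0.17, 0.81], [0.83, -0.19, -0.44, -0.28], [-0.31, -0.37, -0.73, 0.48]] @ diag([4.720301092455413, 3.0724240886423315, 0.8865799101975989, 0.2654126578153066]) @ [[-0.61, -0.76, -0.07, -0.19], [-0.42, 0.33, 0.80, -0.27], [0.52, -0.23, 0.09, -0.82], [-0.42, 0.51, -0.59, -0.47]]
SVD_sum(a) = [[-0.37, -0.46, -0.04, -0.11], [-1.29, -1.60, -0.14, -0.39], [-2.41, -2.99, -0.26, -0.74], [0.90, 1.12, 0.10, 0.28]] + [[1.08, -0.86, -2.07, 0.7],[-0.44, 0.35, 0.84, -0.28],[0.25, -0.20, -0.48, 0.16],[0.48, -0.38, -0.92, 0.31]] + [[0.23, -0.1, 0.04, -0.36], [0.08, -0.03, 0.01, -0.12], [-0.2, 0.09, -0.03, 0.32], [-0.34, 0.15, -0.06, 0.53]] + [[-0.02, 0.02, -0.03, -0.02],[-0.09, 0.11, -0.13, -0.10],[0.03, -0.04, 0.04, 0.04],[-0.05, 0.06, -0.07, -0.06]]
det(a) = -3.41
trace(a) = 0.07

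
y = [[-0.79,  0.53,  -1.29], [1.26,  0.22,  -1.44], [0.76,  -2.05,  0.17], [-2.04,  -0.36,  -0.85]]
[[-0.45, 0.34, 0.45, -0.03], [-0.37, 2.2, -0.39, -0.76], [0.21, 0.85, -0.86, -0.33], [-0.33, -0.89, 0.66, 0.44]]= y @ [[0.05, 0.82, -0.37, -0.33], [-0.06, -0.18, 0.28, 0.06], [0.29, -0.84, -0.01, 0.25]]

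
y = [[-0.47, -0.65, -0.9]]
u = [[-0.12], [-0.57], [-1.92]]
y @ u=[[2.15]]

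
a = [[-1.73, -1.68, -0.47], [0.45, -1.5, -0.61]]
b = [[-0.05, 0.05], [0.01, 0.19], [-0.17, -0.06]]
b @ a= [[0.11, 0.01, -0.01],[0.07, -0.30, -0.12],[0.27, 0.38, 0.12]]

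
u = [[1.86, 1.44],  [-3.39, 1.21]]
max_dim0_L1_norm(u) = 5.25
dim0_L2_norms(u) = [3.87, 1.88]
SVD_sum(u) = [[1.66, -0.2], [-3.49, 0.43]] + [[0.20, 1.64], [0.1, 0.78]]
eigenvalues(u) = [(1.53+2.19j), (1.53-2.19j)]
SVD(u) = [[-0.43, 0.90],[0.90, 0.43]] @ diag([3.88928702407529, 1.8338065449658445]) @ [[-0.99, 0.12], [0.12, 0.99]]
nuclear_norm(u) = 5.72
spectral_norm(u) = 3.89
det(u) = 7.13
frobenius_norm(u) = 4.30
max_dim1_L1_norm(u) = 4.6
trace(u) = 3.07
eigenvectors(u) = [[-0.08-0.54j, (-0.08+0.54j)], [(0.84+0j), (0.84-0j)]]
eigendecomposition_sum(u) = [[(0.93+0.98j),0.72-0.51j], [(-1.69+1.19j),(0.6+1.21j)]] + [[0.93-0.98j, (0.72+0.51j)], [(-1.69-1.19j), (0.6-1.21j)]]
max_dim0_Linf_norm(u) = 3.39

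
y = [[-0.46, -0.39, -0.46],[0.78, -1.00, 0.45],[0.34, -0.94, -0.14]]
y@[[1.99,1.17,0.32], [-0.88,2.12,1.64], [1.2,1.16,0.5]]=[[-1.12,  -1.9,  -1.02],[2.97,  -0.69,  -1.17],[1.34,  -1.76,  -1.50]]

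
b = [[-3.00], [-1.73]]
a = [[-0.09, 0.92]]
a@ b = [[-1.32]]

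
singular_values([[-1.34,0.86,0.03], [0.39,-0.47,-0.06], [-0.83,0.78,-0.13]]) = [2.04, 0.23, 0.13]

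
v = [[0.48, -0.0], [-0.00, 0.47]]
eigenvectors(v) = [[1.00, 0.0], [0.0, 1.0]]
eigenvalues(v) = [0.48, 0.47]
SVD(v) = [[1.00,  0.0],[0.00,  1.00]] @ diag([0.48, 0.47]) @ [[1.00,  0.0], [0.00,  1.00]]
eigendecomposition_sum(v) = [[0.48,0.0], [0.0,0.00]] + [[0.00, 0.0], [0.00, 0.47]]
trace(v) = 0.95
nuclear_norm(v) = 0.95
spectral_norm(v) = 0.48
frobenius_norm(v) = 0.67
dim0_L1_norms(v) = [0.48, 0.47]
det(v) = 0.23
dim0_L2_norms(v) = [0.48, 0.47]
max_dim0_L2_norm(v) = 0.48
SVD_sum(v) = [[0.48, 0.0],[0.0, 0.0]] + [[0.00, 0.0], [0.0, 0.47]]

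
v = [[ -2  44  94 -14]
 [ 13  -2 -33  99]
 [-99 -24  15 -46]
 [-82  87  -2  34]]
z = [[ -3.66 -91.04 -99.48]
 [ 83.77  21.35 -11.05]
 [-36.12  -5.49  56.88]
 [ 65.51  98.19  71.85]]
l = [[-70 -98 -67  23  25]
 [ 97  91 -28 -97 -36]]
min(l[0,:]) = -98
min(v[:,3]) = -46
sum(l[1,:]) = 27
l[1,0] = 97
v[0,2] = 94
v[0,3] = -14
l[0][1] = -98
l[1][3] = -97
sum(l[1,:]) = 27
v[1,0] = 13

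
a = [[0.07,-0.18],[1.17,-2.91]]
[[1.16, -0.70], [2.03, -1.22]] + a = [[1.23, -0.88], [3.2, -4.13]]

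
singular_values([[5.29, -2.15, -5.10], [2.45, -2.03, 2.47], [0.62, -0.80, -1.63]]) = [7.88, 4.0, 0.62]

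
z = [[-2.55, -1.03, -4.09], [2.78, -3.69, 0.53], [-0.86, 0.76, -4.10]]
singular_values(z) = [6.58, 4.27, 1.58]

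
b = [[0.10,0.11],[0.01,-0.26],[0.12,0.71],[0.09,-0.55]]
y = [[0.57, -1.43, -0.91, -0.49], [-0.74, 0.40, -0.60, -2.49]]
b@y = [[-0.02, -0.10, -0.16, -0.32], [0.20, -0.12, 0.15, 0.64], [-0.46, 0.11, -0.54, -1.83], [0.46, -0.35, 0.25, 1.33]]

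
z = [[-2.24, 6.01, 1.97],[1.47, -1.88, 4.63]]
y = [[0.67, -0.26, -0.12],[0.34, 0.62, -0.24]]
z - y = [[-2.91,6.27,2.09],[1.13,-2.5,4.87]]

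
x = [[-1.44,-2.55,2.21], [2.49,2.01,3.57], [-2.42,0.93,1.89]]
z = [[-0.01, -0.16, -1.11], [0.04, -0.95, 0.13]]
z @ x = [[2.3,  -1.33,  -2.69], [-2.74,  -1.89,  -3.06]]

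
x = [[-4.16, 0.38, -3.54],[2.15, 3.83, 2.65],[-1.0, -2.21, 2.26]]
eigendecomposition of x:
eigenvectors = [[0.96+0.00j, -0.34+0.05j, (-0.34-0.05j)], [(-0.27+0j), (-0.15-0.6j), (-0.15+0.6j)], [(0.06+0j), 0.71+0.00j, 0.71-0.00j]]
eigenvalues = [(-4.47+0j), (3.2+1.78j), (3.2-1.78j)]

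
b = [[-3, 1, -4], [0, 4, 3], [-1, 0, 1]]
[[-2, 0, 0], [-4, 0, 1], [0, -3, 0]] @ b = [[6, -2, 8], [11, -4, 17], [0, -12, -9]]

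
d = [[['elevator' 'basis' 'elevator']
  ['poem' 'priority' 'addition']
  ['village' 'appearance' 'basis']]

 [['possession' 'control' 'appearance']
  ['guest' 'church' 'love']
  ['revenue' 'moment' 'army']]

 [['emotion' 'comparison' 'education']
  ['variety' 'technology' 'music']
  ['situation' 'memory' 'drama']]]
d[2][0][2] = 'education'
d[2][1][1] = 'technology'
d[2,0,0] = 'emotion'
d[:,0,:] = [['elevator', 'basis', 'elevator'], ['possession', 'control', 'appearance'], ['emotion', 'comparison', 'education']]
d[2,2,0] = 'situation'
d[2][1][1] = 'technology'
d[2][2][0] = 'situation'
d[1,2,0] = 'revenue'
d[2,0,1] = 'comparison'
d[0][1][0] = 'poem'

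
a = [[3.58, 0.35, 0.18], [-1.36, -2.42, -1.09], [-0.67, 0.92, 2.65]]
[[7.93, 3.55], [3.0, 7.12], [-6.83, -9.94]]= a @ [[2.48, 1.37], [-2.08, -2.58], [-1.23, -2.51]]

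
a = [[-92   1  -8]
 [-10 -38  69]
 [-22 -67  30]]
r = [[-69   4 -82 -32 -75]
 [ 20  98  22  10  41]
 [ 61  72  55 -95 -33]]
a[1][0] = -10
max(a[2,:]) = 30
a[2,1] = -67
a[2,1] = -67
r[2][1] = 72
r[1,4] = 41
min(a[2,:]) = -67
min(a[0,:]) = -92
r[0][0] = -69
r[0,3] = -32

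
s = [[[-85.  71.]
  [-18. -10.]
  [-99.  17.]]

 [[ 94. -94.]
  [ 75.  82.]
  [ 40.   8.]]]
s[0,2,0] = -99.0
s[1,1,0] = 75.0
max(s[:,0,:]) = 94.0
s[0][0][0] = -85.0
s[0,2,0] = -99.0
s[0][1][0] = -18.0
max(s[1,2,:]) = 40.0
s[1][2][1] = 8.0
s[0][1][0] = -18.0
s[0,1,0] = -18.0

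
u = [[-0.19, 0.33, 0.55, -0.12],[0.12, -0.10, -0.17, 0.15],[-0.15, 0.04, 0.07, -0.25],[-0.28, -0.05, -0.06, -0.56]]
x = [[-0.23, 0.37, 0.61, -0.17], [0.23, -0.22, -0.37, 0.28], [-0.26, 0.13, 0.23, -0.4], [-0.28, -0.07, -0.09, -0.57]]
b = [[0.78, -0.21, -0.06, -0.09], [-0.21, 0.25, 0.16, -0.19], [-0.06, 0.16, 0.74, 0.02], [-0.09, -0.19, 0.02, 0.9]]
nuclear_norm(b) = 2.67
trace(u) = -0.78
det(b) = 0.06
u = b @ x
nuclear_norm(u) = 1.42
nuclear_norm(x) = 1.75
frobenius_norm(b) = 1.50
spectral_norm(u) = 0.81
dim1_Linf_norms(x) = [0.61, 0.37, 0.4, 0.57]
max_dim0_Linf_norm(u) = 0.56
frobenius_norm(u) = 1.01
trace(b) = 2.67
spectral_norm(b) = 0.96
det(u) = -0.00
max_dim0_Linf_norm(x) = 0.61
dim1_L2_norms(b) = [0.81, 0.41, 0.76, 0.92]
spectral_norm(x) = 1.10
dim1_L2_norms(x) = [0.77, 0.56, 0.55, 0.65]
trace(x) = -0.79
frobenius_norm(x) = 1.27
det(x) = -0.00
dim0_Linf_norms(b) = [0.78, 0.25, 0.74, 0.9]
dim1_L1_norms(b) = [1.14, 0.81, 0.98, 1.2]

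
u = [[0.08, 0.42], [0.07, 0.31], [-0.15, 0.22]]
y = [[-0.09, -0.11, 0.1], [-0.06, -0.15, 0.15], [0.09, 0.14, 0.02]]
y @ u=[[-0.03, -0.05],[-0.04, -0.04],[0.01, 0.09]]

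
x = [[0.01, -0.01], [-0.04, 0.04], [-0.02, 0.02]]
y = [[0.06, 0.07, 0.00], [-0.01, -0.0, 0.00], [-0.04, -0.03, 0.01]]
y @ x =[[-0.00, 0.0], [-0.00, 0.00], [0.00, -0.00]]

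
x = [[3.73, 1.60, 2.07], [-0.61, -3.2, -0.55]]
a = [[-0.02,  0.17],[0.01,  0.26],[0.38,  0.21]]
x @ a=[[0.73, 1.48], [-0.23, -1.05]]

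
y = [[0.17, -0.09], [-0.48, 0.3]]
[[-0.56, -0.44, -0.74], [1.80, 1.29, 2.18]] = y @ [[-0.64, -2.01, -3.15], [4.96, 1.09, 2.23]]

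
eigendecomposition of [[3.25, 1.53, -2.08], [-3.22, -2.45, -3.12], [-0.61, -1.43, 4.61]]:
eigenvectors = [[0.20, -0.86, -0.72], [-0.96, 0.5, 0.02], [-0.18, 0.09, 0.69]]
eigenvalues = [-2.38, 2.59, 5.2]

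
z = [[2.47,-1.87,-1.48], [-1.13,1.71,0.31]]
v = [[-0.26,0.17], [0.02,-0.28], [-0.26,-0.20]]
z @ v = [[-0.29, 1.24], [0.25, -0.73]]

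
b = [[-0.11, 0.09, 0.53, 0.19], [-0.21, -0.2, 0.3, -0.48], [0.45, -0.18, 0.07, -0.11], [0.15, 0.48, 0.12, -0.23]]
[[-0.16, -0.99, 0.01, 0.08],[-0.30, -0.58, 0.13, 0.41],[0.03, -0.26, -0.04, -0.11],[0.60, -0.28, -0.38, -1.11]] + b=[[-0.27, -0.90, 0.54, 0.27],[-0.51, -0.78, 0.43, -0.07],[0.48, -0.44, 0.03, -0.22],[0.75, 0.20, -0.26, -1.34]]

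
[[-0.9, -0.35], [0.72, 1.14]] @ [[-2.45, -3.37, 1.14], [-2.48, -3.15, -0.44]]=[[3.07, 4.14, -0.87],  [-4.59, -6.02, 0.32]]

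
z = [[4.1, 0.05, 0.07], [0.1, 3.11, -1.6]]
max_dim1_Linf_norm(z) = 4.1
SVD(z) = [[-1.00, -0.1], [-0.10, 1.00]] @ diag([4.106326508942528, 3.492503772647334]) @ [[-1.00, -0.09, 0.02], [-0.09, 0.88, -0.46]]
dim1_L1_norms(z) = [4.22, 4.81]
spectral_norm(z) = 4.11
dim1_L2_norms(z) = [4.1, 3.5]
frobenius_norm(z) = 5.39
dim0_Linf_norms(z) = [4.1, 3.11, 1.6]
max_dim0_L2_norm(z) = 4.1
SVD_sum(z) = [[4.07, 0.35, -0.09], [0.4, 0.03, -0.01]] + [[0.03, -0.30, 0.16], [-0.30, 3.08, -1.59]]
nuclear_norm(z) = 7.60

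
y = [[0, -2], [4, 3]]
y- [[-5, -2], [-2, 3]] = [[5, 0], [6, 0]]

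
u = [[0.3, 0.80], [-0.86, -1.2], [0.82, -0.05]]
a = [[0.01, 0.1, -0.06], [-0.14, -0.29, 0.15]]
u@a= [[-0.11, -0.20, 0.1], [0.16, 0.26, -0.13], [0.02, 0.10, -0.06]]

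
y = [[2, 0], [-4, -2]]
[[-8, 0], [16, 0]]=y @ [[-4, 0], [0, 0]]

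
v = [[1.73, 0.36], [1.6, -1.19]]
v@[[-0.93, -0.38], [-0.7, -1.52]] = [[-1.86,-1.2], [-0.66,1.2]]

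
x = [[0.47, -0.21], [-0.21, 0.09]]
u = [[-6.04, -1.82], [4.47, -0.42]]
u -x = [[-6.51, -1.61], [4.68, -0.51]]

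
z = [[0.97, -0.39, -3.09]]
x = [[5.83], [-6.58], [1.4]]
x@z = [[5.66, -2.27, -18.01], [-6.38, 2.57, 20.33], [1.36, -0.55, -4.33]]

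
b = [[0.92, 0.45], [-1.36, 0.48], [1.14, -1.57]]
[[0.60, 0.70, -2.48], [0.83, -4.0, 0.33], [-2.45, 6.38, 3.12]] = b @[[-0.08, 2.03, -1.27],[1.5, -2.59, -2.91]]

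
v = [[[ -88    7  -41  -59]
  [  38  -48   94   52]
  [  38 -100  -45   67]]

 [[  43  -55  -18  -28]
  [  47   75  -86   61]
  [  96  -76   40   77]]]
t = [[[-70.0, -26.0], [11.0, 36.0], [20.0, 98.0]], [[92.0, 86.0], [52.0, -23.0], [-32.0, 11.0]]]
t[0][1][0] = 11.0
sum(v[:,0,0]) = -45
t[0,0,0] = -70.0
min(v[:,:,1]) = -100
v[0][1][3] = 52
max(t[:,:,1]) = 98.0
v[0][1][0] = 38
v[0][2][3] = 67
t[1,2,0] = -32.0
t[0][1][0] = 11.0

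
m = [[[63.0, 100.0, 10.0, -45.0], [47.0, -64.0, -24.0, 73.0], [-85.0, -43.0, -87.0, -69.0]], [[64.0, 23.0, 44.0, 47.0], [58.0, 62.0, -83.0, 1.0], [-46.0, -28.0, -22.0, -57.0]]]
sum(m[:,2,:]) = -437.0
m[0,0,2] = 10.0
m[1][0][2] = 44.0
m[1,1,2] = -83.0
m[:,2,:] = [[-85.0, -43.0, -87.0, -69.0], [-46.0, -28.0, -22.0, -57.0]]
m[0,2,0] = -85.0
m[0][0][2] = 10.0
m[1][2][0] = -46.0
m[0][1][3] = 73.0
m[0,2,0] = -85.0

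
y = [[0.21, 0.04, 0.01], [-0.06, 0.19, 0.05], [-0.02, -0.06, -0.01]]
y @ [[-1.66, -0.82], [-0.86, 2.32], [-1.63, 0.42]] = [[-0.40, -0.08], [-0.15, 0.51], [0.1, -0.13]]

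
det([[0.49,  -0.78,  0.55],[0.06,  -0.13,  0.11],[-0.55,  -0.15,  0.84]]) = -0.003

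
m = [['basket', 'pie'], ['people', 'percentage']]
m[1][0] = 'people'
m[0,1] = 'pie'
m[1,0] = 'people'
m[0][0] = 'basket'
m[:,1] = ['pie', 'percentage']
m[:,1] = ['pie', 'percentage']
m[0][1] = 'pie'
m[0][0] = 'basket'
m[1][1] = 'percentage'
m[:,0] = ['basket', 'people']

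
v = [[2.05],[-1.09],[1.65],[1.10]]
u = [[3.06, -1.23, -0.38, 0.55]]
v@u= [[6.27, -2.52, -0.78, 1.13], [-3.34, 1.34, 0.41, -0.6], [5.05, -2.03, -0.63, 0.91], [3.37, -1.35, -0.42, 0.61]]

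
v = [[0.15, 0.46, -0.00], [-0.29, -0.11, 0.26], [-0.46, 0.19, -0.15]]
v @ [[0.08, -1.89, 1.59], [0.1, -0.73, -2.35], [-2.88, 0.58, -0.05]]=[[0.06,-0.62,-0.84],[-0.78,0.78,-0.22],[0.41,0.64,-1.17]]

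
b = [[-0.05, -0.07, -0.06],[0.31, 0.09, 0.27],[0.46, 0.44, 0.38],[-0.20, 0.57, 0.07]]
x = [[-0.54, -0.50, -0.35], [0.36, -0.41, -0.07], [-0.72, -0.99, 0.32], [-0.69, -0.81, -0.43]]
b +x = [[-0.59,-0.57,-0.41], [0.67,-0.32,0.20], [-0.26,-0.55,0.7], [-0.89,-0.24,-0.36]]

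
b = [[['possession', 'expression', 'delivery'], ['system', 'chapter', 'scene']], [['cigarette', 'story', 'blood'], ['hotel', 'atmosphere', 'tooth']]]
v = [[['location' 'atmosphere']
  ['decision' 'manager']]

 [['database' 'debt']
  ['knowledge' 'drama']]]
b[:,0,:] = [['possession', 'expression', 'delivery'], ['cigarette', 'story', 'blood']]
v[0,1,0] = 'decision'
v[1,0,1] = 'debt'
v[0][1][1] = 'manager'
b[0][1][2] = 'scene'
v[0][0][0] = 'location'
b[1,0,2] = 'blood'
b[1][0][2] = 'blood'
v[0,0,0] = 'location'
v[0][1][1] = 'manager'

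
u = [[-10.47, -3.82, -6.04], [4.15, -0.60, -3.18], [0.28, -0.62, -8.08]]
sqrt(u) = [[(-0.3-0.22j), (-1.36-0.5j), -11.09+0.46j], [(0.93+0.62j), (0.91+1.39j), 5.09-1.28j], [0.86-0.07j, (0.33-0.16j), (0.16+0.15j)]]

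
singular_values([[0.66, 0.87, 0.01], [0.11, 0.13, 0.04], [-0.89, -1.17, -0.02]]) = [1.84, 0.04, 0.0]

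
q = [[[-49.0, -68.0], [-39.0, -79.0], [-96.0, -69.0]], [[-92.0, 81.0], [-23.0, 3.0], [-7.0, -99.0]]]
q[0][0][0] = -49.0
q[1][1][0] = -23.0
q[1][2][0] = -7.0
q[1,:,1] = [81.0, 3.0, -99.0]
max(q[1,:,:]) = 81.0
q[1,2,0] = -7.0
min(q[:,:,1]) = -99.0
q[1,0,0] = -92.0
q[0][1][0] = -39.0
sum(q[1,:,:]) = -137.0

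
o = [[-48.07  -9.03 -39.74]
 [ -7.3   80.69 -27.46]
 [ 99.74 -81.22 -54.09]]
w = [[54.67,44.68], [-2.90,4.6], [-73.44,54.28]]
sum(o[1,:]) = 45.93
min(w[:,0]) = -73.44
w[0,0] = 54.67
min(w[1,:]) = -2.9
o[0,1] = -9.03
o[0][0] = -48.07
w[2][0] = -73.44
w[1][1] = 4.6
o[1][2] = -27.46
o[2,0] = 99.74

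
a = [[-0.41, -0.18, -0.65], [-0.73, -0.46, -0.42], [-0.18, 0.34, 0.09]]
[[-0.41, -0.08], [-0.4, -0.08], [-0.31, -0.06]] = a @[[0.73,0.15], [-0.60,-0.13], [0.33,0.07]]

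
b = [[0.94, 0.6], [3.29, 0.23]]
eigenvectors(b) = [[0.48, -0.32], [0.88, 0.95]]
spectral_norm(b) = 3.44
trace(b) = 1.17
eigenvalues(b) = [2.03, -0.86]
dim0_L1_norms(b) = [4.23, 0.83]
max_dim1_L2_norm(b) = 3.3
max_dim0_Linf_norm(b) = 3.29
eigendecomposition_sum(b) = [[1.27, 0.42], [2.31, 0.77]] + [[-0.33, 0.18], [0.98, -0.54]]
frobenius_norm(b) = 3.48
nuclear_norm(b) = 3.95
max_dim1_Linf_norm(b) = 3.29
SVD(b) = [[-0.29, -0.96], [-0.96, 0.29]] @ diag([3.4438457752974965, 0.5104177465229705]) @ [[-0.99, -0.11], [0.11, -0.99]]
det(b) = -1.76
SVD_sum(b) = [[1.0, 0.11], [3.27, 0.38]] + [[-0.06,0.49], [0.02,-0.15]]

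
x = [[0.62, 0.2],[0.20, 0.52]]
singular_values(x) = [0.78, 0.36]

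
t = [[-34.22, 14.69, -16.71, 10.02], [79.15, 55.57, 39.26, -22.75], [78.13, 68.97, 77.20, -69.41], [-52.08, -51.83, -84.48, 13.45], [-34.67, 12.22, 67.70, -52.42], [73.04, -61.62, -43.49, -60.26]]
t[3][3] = 13.45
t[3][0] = -52.08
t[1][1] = 55.57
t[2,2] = 77.2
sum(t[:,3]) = -181.37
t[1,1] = 55.57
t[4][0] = -34.67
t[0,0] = -34.22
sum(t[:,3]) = -181.37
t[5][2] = -43.49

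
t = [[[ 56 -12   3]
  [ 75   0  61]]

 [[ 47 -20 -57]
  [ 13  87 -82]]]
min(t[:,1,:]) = -82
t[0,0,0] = 56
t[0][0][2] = 3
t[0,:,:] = [[56, -12, 3], [75, 0, 61]]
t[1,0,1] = -20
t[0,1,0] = 75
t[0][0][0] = 56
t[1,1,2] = -82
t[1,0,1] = -20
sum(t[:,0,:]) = 17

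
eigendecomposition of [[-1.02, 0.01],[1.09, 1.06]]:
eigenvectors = [[-0.89, -0.00], [0.46, -1.00]]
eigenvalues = [-1.03, 1.07]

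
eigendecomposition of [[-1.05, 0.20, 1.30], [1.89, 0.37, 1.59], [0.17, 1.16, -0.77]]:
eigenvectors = [[-0.26+0.00j, (-0.65+0j), (-0.65-0j)], [(-0.87+0j), (0.25+0.48j), (0.25-0.48j)], [(-0.42+0j), 0.23-0.47j, (0.23+0.47j)]]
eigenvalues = [(1.71+0j), (-1.58+0.78j), (-1.58-0.78j)]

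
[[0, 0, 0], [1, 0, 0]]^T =[[0, 1], [0, 0], [0, 0]]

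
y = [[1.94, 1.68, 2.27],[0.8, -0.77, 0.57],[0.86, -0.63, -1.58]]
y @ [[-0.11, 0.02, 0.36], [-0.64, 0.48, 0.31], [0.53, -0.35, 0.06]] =[[-0.09, 0.05, 1.36], [0.71, -0.55, 0.08], [-0.53, 0.27, 0.02]]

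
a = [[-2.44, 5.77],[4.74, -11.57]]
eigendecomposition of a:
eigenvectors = [[0.92,-0.45], [0.38,0.89]]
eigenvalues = [-0.06, -13.95]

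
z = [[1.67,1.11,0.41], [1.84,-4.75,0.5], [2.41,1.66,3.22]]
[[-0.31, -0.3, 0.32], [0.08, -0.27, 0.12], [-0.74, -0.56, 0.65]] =z@[[-0.11,-0.16,0.15], [-0.07,-0.01,0.04], [-0.11,-0.05,0.07]]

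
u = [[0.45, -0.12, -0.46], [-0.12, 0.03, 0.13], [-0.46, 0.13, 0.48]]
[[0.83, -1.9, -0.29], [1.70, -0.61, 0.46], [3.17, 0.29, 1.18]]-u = [[0.38, -1.78, 0.17], [1.82, -0.64, 0.33], [3.63, 0.16, 0.70]]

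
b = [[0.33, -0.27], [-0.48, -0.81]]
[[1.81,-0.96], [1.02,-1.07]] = b @ [[3.0, -1.24], [-3.04, 2.05]]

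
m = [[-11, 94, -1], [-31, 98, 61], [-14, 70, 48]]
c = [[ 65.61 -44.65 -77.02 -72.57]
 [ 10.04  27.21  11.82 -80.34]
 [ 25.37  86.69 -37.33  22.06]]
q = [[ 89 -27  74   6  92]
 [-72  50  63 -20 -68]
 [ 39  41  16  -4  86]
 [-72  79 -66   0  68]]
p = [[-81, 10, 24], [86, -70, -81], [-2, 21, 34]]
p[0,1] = 10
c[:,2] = [-77.02, 11.82, -37.33]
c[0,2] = -77.02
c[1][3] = -80.34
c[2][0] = 25.37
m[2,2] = 48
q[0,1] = -27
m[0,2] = -1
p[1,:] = [86, -70, -81]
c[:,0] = [65.61, 10.04, 25.37]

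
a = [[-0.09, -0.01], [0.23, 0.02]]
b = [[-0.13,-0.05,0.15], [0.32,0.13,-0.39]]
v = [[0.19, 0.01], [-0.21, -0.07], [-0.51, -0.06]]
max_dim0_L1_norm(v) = 0.91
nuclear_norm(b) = 0.56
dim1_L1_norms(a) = [0.1, 0.25]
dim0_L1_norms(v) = [0.91, 0.14]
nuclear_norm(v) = 0.63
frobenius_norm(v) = 0.59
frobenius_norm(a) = 0.25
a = b @ v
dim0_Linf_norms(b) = [0.32, 0.13, 0.39]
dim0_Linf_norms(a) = [0.23, 0.02]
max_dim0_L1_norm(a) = 0.32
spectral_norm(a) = 0.25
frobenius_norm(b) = 0.56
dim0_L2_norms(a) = [0.25, 0.02]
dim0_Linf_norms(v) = [0.51, 0.07]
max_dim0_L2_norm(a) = 0.25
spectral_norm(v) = 0.59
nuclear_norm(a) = 0.25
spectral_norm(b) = 0.56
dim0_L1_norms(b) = [0.45, 0.18, 0.54]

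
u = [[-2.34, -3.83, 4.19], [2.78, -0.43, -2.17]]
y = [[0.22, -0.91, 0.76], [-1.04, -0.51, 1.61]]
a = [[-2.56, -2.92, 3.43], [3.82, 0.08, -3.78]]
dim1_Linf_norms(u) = [4.19, 2.78]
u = y + a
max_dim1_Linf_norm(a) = 3.82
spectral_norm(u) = 6.63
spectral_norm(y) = 2.15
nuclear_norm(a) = 9.34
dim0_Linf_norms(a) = [3.82, 2.92, 3.78]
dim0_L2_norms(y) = [1.06, 1.04, 1.78]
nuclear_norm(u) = 9.16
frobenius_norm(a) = 7.47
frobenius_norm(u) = 7.09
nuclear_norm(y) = 3.03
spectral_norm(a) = 7.13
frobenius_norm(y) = 2.32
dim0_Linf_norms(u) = [2.78, 3.83, 4.19]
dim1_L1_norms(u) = [10.36, 5.38]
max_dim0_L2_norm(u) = 4.72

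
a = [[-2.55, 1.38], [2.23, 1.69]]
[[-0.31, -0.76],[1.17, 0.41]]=a @ [[0.29,0.25], [0.31,-0.09]]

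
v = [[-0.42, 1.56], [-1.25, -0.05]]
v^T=[[-0.42,  -1.25], [1.56,  -0.05]]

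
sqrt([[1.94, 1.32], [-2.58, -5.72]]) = [[(1.3-0.16j), 0.24-0.45j], [-0.47+0.88j, (-0.09+2.45j)]]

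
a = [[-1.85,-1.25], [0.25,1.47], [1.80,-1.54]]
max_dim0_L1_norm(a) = 4.26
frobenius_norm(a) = 3.58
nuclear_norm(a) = 5.06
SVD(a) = [[-0.64, 0.61],[0.02, -0.6],[0.77, 0.51]] @ diag([2.5957966064274984, 2.4661386777834458]) @ [[0.99, -0.14],[-0.14, -0.99]]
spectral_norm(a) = 2.60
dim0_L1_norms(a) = [3.9, 4.26]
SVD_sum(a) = [[-1.64, 0.23], [0.04, -0.01], [1.98, -0.28]] + [[-0.21, -1.48], [0.21, 1.48], [-0.18, -1.26]]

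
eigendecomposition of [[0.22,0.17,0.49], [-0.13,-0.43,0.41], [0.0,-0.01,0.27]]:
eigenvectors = [[0.28, 0.97, 0.98], [-0.96, -0.23, -0.1], [-0.01, -0.02, 0.15]]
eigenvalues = [-0.39, 0.17, 0.28]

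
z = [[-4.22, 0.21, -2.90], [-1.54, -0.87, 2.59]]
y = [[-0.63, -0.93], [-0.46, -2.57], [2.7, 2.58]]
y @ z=[[4.09, 0.68, -0.58], [5.9, 2.14, -5.32], [-15.37, -1.68, -1.15]]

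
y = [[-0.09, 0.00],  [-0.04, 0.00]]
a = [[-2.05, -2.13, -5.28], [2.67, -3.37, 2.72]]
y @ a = [[0.18, 0.19, 0.48], [0.08, 0.09, 0.21]]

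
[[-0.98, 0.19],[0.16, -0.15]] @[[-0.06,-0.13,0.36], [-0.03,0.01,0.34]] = [[0.05, 0.13, -0.29], [-0.01, -0.02, 0.01]]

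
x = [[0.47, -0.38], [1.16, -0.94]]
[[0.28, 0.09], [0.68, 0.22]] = x @ [[0.24,0.07], [-0.43,-0.15]]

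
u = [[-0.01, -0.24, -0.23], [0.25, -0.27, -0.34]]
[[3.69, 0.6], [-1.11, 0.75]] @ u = [[0.11,-1.05,-1.05], [0.20,0.06,0.0]]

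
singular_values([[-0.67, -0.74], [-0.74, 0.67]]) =[1.0, 1.0]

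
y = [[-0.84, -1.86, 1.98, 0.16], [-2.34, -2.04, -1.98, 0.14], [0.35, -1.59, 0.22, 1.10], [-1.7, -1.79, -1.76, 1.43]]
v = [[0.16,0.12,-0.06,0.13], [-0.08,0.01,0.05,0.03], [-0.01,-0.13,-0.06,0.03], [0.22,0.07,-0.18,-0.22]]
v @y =[[-0.66, -0.68, -0.16, 0.16], [0.01, -0.00, -0.22, 0.09], [0.24, 0.33, 0.17, -0.04], [-0.04, 0.13, 0.64, -0.47]]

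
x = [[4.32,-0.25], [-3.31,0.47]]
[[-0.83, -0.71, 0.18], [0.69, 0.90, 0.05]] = x@[[-0.18, -0.09, 0.08], [0.19, 1.29, 0.67]]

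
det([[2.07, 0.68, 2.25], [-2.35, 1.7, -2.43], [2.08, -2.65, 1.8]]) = -1.500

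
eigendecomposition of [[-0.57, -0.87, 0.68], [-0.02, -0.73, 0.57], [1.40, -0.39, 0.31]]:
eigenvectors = [[-0.76,-0.23,-0.00],[-0.4,-0.41,0.62],[0.51,-0.88,0.79]]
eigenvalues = [-1.48, 0.5, -0.0]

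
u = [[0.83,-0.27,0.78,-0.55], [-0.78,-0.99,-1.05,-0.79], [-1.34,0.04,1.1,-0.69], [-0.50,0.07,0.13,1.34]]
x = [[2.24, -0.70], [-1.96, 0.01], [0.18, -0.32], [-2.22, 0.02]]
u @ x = [[3.75, -0.84],[1.76, 0.86],[-1.35, 0.57],[-4.21, 0.34]]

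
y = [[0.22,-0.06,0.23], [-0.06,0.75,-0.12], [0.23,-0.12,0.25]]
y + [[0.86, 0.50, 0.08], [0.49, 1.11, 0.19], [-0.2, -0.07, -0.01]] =[[1.08,0.44,0.31], [0.43,1.86,0.07], [0.03,-0.19,0.24]]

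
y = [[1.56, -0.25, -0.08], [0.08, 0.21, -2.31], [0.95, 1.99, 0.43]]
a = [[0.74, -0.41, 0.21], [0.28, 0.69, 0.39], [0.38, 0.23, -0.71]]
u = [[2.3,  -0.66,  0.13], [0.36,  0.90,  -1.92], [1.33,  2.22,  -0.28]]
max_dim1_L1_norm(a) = 1.36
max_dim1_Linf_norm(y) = 2.31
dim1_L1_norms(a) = [1.36, 1.36, 1.32]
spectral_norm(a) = 0.88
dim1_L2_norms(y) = [1.58, 2.32, 2.25]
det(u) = 10.79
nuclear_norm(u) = 6.91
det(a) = -0.61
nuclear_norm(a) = 2.55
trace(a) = 0.72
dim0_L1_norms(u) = [3.99, 3.78, 2.33]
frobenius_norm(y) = 3.60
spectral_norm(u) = 3.06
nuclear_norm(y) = 6.11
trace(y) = 2.20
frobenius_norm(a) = 1.47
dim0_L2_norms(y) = [1.83, 2.02, 2.35]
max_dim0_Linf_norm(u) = 2.3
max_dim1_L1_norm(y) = 3.37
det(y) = 7.87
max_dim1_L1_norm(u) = 3.83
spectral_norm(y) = 2.41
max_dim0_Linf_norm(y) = 2.31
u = y + a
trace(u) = 2.92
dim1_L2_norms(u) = [2.4, 2.15, 2.6]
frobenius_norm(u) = 4.14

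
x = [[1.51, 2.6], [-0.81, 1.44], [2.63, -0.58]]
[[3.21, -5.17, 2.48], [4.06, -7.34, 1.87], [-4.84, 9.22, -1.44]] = x@[[-1.39, 2.72, -0.3], [2.04, -3.57, 1.13]]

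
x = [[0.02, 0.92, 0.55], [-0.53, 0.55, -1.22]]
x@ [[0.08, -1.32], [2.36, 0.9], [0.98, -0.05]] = [[2.71, 0.77], [0.06, 1.26]]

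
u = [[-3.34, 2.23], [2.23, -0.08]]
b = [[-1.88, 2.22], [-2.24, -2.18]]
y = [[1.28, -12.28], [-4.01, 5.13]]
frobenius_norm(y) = 13.96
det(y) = -42.68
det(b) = 9.07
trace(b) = -4.06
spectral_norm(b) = 3.17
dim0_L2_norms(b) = [2.92, 3.11]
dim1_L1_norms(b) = [4.1, 4.42]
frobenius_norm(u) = 4.59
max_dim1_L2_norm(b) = 3.13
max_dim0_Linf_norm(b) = 2.24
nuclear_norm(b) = 6.03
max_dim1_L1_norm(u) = 5.57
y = u @ b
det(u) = -4.71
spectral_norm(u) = 4.47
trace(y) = 6.41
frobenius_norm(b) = 4.27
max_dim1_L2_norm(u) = 4.02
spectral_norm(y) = 13.60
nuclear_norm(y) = 16.74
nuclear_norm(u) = 5.52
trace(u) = -3.42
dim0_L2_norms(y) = [4.21, 13.31]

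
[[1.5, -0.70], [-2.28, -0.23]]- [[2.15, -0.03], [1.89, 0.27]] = [[-0.65,  -0.67],  [-4.17,  -0.50]]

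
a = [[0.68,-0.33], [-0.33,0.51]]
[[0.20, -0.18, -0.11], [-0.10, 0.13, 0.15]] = a @ [[0.29, -0.21, -0.02], [-0.01, 0.12, 0.29]]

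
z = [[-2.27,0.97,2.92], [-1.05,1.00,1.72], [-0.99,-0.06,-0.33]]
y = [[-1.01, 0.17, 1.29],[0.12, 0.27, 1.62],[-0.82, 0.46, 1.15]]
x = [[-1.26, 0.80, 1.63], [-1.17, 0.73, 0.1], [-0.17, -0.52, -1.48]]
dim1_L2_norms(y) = [1.65, 1.65, 1.49]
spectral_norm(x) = 2.71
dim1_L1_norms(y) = [2.47, 2.01, 2.43]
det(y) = 0.55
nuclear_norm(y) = 3.74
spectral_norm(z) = 4.42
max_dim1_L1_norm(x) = 3.69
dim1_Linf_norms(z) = [2.92, 1.72, 0.99]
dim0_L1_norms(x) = [2.6, 2.05, 3.21]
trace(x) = -2.01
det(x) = 1.09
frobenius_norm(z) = 4.56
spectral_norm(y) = 2.60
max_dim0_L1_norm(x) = 3.21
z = y + x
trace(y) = 0.41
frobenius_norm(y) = 2.76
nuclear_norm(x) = 4.37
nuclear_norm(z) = 5.81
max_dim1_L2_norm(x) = 2.21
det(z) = 1.60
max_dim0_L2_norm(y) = 2.37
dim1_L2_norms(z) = [3.82, 2.25, 1.05]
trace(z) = -1.60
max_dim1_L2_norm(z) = 3.82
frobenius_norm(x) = 3.05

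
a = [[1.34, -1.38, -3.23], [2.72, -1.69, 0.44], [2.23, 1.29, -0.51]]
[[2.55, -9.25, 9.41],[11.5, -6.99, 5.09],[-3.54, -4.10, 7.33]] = a@[[1.28,-2.13,2.52], [-4.33,1.1,0.50], [1.59,1.51,-2.08]]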